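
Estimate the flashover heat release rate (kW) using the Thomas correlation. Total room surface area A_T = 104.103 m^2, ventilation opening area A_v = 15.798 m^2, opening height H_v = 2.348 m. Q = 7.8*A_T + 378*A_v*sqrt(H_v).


7.8*A_T = 812.00
sqrt(H_v) = 1.5323
378*A_v*sqrt(H_v) = 9150.5
Q = 812.00 + 9150.5 = 9962.5 kW

9962.5 kW


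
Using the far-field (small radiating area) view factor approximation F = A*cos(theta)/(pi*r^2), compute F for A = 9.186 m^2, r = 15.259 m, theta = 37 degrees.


cos(37 deg) = 0.79864
pi*r^2 = 731.48
F = 9.186 * 0.79864 / 731.48 = 0.010029

0.010029


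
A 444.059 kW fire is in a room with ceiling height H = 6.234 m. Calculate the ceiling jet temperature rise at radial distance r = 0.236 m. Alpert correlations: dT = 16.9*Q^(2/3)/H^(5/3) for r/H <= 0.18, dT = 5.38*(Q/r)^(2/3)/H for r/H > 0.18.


r/H = 0.236 / 6.234 = 0.037857
r/H <= 0.18, so dT = 16.9*Q^(2/3)/H^(5/3)
Q^(2/3) = 58.205
H^(5/3) = 21.116
dT = 16.9 * 58.205 / 21.116 = 46.584 K

46.584 K


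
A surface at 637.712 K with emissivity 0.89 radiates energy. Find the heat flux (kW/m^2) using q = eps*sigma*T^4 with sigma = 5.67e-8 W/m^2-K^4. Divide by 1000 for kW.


T^4 = 1.6539e+11
q = 0.89 * 5.67e-8 * 1.6539e+11 / 1000 = 8.3459 kW/m^2

8.3459 kW/m^2


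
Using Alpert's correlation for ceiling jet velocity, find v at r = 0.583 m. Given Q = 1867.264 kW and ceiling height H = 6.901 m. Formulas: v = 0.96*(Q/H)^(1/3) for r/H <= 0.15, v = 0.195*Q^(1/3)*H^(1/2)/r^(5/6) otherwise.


r/H = 0.583 / 6.901 = 0.084481
r/H <= 0.15, so v = 0.96*(Q/H)^(1/3)
Q/H = 270.58
(Q/H)^(1/3) = 6.4679
v = 0.96 * 6.4679 = 6.2092 m/s

6.2092 m/s


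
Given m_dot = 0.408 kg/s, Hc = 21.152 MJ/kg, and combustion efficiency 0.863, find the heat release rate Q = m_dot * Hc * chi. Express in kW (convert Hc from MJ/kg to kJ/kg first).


Hc = 21.152 MJ/kg = 21.152 * 1000 kJ/kg = 21152 kJ/kg
Q = 0.408 kg/s * 21152 kJ/kg * 0.863 = 7447.7 kW

7447.7 kW


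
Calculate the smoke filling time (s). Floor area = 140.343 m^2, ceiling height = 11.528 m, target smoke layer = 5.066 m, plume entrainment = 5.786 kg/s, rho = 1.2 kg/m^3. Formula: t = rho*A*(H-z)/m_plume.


H - z = 6.462 m
t = 1.2 * 140.343 * 6.462 / 5.786 = 188.09 s

188.09 s


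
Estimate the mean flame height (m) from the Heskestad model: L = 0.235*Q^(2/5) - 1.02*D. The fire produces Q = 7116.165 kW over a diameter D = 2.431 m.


Q^(2/5) = 34.745
0.235 * Q^(2/5) = 8.1652
1.02 * D = 2.4796
L = 5.6856 m

5.6856 m


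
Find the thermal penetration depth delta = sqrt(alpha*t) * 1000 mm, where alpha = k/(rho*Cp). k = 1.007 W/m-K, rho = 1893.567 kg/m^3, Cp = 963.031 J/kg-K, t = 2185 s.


alpha = 1.007 / (1893.567 * 963.031) = 5.5222e-07 m^2/s
alpha * t = 0.0012066
delta = sqrt(0.0012066) * 1000 = 34.736 mm

34.736 mm


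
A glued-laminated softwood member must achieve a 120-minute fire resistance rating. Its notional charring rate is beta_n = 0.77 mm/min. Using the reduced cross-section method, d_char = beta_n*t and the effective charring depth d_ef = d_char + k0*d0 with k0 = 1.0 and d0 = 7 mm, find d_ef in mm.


d_char = 0.77 * 120 = 92.4 mm
d_ef = 92.4 + 1.0*7 = 99.4 mm

99.4 mm


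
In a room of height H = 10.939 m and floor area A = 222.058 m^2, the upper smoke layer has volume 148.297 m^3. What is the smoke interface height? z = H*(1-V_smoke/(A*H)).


V/(A*H) = 0.061050
1 - 0.061050 = 0.93895
z = 10.939 * 0.93895 = 10.271 m

10.271 m


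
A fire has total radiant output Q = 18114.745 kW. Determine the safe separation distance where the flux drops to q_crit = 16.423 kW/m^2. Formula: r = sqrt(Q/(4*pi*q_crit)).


4*pi*q_crit = 206.38
Q/(4*pi*q_crit) = 87.775
r = sqrt(87.775) = 9.3688 m

9.3688 m


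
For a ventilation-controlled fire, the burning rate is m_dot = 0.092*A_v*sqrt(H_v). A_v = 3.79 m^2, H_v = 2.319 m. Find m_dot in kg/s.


sqrt(H_v) = 1.5228
m_dot = 0.092 * 3.79 * 1.5228 = 0.53098 kg/s

0.53098 kg/s


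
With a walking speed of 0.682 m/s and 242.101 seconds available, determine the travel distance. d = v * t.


d = 0.682 * 242.101 = 165.11 m

165.11 m


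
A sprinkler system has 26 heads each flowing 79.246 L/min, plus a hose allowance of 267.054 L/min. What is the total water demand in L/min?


Sprinkler demand = 26 * 79.246 = 2060.396 L/min
Total = 2060.396 + 267.054 = 2327.45 L/min

2327.45 L/min


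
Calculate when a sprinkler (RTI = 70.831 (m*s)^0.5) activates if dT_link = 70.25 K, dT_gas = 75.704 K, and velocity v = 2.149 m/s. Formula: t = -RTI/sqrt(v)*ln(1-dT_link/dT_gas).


dT_link/dT_gas = 0.92796
ln(1 - 0.92796) = -2.6305
t = -70.831 / sqrt(2.149) * -2.6305 = 127.10 s

127.10 s


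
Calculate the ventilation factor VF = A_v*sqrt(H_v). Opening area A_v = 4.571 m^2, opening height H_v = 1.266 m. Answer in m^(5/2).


sqrt(H_v) = 1.1252
VF = 4.571 * 1.1252 = 5.1431 m^(5/2)

5.1431 m^(5/2)


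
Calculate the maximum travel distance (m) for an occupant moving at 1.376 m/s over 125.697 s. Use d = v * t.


d = 1.376 * 125.697 = 172.96 m

172.96 m


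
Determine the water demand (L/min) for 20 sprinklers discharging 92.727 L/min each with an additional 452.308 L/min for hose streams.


Sprinkler demand = 20 * 92.727 = 1854.54 L/min
Total = 1854.54 + 452.308 = 2306.848 L/min

2306.848 L/min


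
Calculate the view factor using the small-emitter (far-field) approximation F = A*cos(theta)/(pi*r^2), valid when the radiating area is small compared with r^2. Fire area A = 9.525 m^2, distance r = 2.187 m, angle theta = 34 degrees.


cos(34 deg) = 0.82904
pi*r^2 = 15.026
F = 9.525 * 0.82904 / 15.026 = 0.52552

0.52552


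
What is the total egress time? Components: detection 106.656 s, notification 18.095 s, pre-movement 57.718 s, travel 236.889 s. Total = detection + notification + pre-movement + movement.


Total = 106.656 + 18.095 + 57.718 + 236.889 = 419.358 s

419.358 s


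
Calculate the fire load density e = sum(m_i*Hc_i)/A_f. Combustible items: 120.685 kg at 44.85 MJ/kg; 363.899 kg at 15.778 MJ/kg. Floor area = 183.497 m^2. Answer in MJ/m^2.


Total energy = 120.685*44.85 + 363.899*15.778
= 5412.722 + 5741.598
= 11154.32 MJ
e = 11154.32 / 183.497 = 60.787 MJ/m^2

60.787 MJ/m^2


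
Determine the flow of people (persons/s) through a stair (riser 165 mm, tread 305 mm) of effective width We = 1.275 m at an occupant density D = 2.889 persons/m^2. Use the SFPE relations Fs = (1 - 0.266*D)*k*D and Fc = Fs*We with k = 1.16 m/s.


1 - 0.266*D = 1 - 0.266*2.889 = 0.23153
Fs = 0.23153 * 1.16 * 2.889 = 0.77590 persons/(s*m)
Fc = 0.77590 * 1.275 = 0.98927 persons/s

0.98927 persons/s


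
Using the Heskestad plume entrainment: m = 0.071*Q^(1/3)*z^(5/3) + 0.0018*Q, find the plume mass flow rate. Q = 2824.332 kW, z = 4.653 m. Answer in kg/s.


Q^(1/3) = 14.135
z^(5/3) = 12.968
First term = 0.071 * 14.135 * 12.968 = 13.015
Second term = 0.0018 * 2824.332 = 5.0838
m = 18.099 kg/s

18.099 kg/s


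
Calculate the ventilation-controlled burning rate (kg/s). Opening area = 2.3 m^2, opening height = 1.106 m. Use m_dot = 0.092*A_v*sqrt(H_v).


sqrt(H_v) = 1.0517
m_dot = 0.092 * 2.3 * 1.0517 = 0.22253 kg/s

0.22253 kg/s


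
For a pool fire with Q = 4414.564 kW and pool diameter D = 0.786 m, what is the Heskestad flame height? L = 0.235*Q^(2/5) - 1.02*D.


Q^(2/5) = 28.705
0.235 * Q^(2/5) = 6.7456
1.02 * D = 0.80172
L = 5.9439 m

5.9439 m


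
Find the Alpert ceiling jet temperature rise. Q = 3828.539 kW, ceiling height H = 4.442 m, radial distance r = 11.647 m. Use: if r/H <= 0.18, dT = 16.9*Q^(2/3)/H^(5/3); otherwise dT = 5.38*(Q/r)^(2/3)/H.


r/H = 11.647 / 4.442 = 2.6220
r/H > 0.18, so dT = 5.38*(Q/r)^(2/3)/H
Q/r = 328.71
(Q/r)^(2/3) = 47.630
dT = 5.38 * 47.630 / 4.442 = 57.688 K

57.688 K


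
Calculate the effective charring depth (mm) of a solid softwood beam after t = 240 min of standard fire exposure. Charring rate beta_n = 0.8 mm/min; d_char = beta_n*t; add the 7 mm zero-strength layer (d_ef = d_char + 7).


d_char = 0.8 * 240 = 192 mm
d_ef = 192 + 1.0*7 = 199 mm

199 mm


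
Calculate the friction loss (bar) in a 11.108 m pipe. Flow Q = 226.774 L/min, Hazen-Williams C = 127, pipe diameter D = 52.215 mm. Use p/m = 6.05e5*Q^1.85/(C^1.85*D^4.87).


Q^1.85 = 22795
C^1.85 = 7799.0
D^4.87 = 2.3209e+08
p/m = 0.0076191 bar/m
p_total = 0.0076191 * 11.108 = 0.084633 bar

0.084633 bar


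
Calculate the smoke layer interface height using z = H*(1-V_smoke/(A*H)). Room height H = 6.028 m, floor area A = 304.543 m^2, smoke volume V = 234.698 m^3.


V/(A*H) = 0.12785
1 - 0.12785 = 0.87215
z = 6.028 * 0.87215 = 5.2573 m

5.2573 m


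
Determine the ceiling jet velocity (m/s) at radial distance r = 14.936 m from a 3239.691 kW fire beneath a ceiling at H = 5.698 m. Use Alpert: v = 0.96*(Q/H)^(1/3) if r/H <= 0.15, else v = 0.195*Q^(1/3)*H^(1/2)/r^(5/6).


r/H = 14.936 / 5.698 = 2.6213
r/H > 0.15, so v = 0.195*Q^(1/3)*H^(1/2)/r^(5/6)
Q^(1/3) = 14.797
H^(1/2) = 2.3870
r^(5/6) = 9.5176
v = 0.195 * 14.797 * 2.3870 / 9.5176 = 0.72366 m/s

0.72366 m/s


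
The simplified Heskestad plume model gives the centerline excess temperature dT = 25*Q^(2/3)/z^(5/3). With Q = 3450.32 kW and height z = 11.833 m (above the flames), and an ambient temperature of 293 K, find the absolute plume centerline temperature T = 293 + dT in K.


Q^(2/3) = 228.34
z^(5/3) = 61.446
dT = 25 * 228.34 / 61.446 = 92.901 K
T = 293 + 92.901 = 385.90 K

385.90 K


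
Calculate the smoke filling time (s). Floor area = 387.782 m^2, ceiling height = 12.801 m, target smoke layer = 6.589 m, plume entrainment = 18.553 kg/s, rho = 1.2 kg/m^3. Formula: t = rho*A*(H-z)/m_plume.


H - z = 6.212 m
t = 1.2 * 387.782 * 6.212 / 18.553 = 155.81 s

155.81 s


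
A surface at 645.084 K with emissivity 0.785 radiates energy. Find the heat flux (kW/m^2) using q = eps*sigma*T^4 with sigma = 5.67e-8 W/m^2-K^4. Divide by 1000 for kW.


T^4 = 1.7317e+11
q = 0.785 * 5.67e-8 * 1.7317e+11 / 1000 = 7.7076 kW/m^2

7.7076 kW/m^2


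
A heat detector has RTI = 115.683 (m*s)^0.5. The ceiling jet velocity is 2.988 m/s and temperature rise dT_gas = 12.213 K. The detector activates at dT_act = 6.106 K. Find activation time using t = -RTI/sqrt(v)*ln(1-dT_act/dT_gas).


dT_act/dT_gas = 0.49996
ln(1 - 0.49996) = -0.69307
t = -115.683 / sqrt(2.988) * -0.69307 = 46.382 s

46.382 s


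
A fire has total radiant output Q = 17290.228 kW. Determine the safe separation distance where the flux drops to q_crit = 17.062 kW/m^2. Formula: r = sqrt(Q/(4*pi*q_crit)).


4*pi*q_crit = 214.41
Q/(4*pi*q_crit) = 80.642
r = sqrt(80.642) = 8.9801 m

8.9801 m


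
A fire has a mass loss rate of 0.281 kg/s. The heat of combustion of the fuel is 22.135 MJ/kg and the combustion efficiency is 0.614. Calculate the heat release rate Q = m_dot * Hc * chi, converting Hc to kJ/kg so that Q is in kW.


Hc = 22.135 MJ/kg = 22.135 * 1000 kJ/kg = 22135 kJ/kg
Q = 0.281 kg/s * 22135 kJ/kg * 0.614 = 3819.0 kW

3819.0 kW


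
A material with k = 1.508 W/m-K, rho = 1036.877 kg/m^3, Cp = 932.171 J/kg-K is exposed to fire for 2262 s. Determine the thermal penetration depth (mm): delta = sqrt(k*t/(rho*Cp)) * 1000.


alpha = 1.508 / (1036.877 * 932.171) = 1.5602e-06 m^2/s
alpha * t = 0.0035292
delta = sqrt(0.0035292) * 1000 = 59.407 mm

59.407 mm


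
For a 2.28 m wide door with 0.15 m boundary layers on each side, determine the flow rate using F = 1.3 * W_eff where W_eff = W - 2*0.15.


W_eff = 2.28 - 0.30 = 1.98 m
F = 1.3 * 1.98 = 2.574 persons/s

2.574 persons/s


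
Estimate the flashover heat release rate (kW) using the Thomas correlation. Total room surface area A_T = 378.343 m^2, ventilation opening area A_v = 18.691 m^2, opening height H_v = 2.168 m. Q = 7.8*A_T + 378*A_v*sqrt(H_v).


7.8*A_T = 2951.1
sqrt(H_v) = 1.4724
378*A_v*sqrt(H_v) = 10403
Q = 2951.1 + 10403 = 13354 kW

13354 kW


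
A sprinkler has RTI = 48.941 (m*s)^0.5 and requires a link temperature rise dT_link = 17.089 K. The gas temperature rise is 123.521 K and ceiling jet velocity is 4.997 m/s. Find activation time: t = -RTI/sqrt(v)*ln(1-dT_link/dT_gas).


dT_link/dT_gas = 0.13835
ln(1 - 0.13835) = -0.14890
t = -48.941 / sqrt(4.997) * -0.14890 = 3.2601 s

3.2601 s


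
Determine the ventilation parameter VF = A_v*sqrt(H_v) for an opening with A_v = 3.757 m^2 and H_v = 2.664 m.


sqrt(H_v) = 1.6322
VF = 3.757 * 1.6322 = 6.1321 m^(5/2)

6.1321 m^(5/2)


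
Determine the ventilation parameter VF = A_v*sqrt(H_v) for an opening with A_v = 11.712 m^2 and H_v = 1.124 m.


sqrt(H_v) = 1.0602
VF = 11.712 * 1.0602 = 12.417 m^(5/2)

12.417 m^(5/2)


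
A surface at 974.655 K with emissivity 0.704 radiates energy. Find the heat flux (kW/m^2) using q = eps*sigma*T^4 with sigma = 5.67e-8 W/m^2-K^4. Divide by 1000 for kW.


T^4 = 9.0241e+11
q = 0.704 * 5.67e-8 * 9.0241e+11 / 1000 = 36.021 kW/m^2

36.021 kW/m^2


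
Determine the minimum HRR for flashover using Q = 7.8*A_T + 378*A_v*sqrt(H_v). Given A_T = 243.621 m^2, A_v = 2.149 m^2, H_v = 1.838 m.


7.8*A_T = 1900.2
sqrt(H_v) = 1.3557
378*A_v*sqrt(H_v) = 1101.3
Q = 1900.2 + 1101.3 = 3001.5 kW

3001.5 kW


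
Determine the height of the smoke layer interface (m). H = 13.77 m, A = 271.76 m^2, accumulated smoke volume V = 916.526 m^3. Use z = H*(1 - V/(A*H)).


V/(A*H) = 0.24492
1 - 0.24492 = 0.75508
z = 13.77 * 0.75508 = 10.397 m

10.397 m


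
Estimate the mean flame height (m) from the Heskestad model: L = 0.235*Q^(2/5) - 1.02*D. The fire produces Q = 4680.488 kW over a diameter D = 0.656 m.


Q^(2/5) = 29.384
0.235 * Q^(2/5) = 6.9053
1.02 * D = 0.66912
L = 6.2362 m

6.2362 m


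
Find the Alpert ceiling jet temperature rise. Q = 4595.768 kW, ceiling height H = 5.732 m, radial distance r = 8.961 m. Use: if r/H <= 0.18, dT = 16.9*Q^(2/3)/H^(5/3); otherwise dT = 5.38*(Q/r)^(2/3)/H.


r/H = 8.961 / 5.732 = 1.5633
r/H > 0.18, so dT = 5.38*(Q/r)^(2/3)/H
Q/r = 512.86
(Q/r)^(2/3) = 64.072
dT = 5.38 * 64.072 / 5.732 = 60.137 K

60.137 K


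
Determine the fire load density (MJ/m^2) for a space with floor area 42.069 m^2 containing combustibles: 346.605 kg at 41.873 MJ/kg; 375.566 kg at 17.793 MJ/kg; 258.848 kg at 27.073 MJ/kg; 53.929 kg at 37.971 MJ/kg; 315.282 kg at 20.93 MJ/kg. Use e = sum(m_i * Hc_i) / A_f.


Total energy = 346.605*41.873 + 375.566*17.793 + 258.848*27.073 + 53.929*37.971 + 315.282*20.93
= 14513.39 + 6682.446 + 7007.792 + 2047.738 + 6598.852
= 36850.22 MJ
e = 36850.22 / 42.069 = 875.95 MJ/m^2

875.95 MJ/m^2


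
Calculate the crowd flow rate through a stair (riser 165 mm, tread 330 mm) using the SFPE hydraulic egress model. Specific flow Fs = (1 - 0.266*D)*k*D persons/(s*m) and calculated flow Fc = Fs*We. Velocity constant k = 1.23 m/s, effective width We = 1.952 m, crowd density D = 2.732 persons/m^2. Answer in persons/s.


1 - 0.266*D = 1 - 0.266*2.732 = 0.27329
Fs = 0.27329 * 1.23 * 2.732 = 0.91835 persons/(s*m)
Fc = 0.91835 * 1.952 = 1.7926 persons/s

1.7926 persons/s


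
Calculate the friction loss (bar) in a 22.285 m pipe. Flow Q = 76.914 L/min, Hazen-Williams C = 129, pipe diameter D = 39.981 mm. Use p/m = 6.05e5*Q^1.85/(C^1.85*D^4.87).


Q^1.85 = 3084.0
C^1.85 = 8027.7
D^4.87 = 6.3245e+07
p/m = 0.0036749 bar/m
p_total = 0.0036749 * 22.285 = 0.081895 bar

0.081895 bar


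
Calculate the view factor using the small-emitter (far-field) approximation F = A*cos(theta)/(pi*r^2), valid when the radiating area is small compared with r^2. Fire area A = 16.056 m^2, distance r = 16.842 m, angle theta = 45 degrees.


cos(45 deg) = 0.70711
pi*r^2 = 891.12
F = 16.056 * 0.70711 / 891.12 = 0.012740

0.012740


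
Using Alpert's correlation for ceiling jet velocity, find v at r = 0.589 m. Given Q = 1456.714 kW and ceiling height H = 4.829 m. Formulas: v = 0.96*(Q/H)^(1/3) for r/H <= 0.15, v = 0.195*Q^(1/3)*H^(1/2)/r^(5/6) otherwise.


r/H = 0.589 / 4.829 = 0.12197
r/H <= 0.15, so v = 0.96*(Q/H)^(1/3)
Q/H = 301.66
(Q/H)^(1/3) = 6.7067
v = 0.96 * 6.7067 = 6.4384 m/s

6.4384 m/s


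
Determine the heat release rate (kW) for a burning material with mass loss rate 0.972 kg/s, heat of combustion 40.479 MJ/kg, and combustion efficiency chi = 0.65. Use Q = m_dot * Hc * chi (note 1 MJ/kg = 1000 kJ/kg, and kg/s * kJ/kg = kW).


Hc = 40.479 MJ/kg = 40.479 * 1000 kJ/kg = 40479 kJ/kg
Q = 0.972 kg/s * 40479 kJ/kg * 0.65 = 25575 kW

25575 kW


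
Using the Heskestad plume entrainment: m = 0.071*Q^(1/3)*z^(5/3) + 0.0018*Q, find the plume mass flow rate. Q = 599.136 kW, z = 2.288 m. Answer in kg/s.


Q^(1/3) = 8.4303
z^(5/3) = 3.9728
First term = 0.071 * 8.4303 * 3.9728 = 2.3779
Second term = 0.0018 * 599.136 = 1.0784
m = 3.4563 kg/s

3.4563 kg/s


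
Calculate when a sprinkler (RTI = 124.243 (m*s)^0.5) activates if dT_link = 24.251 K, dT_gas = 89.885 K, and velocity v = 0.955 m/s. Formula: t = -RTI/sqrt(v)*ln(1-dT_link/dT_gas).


dT_link/dT_gas = 0.26980
ln(1 - 0.26980) = -0.31444
t = -124.243 / sqrt(0.955) * -0.31444 = 39.976 s

39.976 s


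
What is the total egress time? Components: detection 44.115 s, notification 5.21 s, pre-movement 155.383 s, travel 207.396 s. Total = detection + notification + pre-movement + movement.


Total = 44.115 + 5.21 + 155.383 + 207.396 = 412.104 s

412.104 s


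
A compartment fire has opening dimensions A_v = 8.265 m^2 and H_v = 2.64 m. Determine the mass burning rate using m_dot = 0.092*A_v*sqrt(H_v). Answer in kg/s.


sqrt(H_v) = 1.6248
m_dot = 0.092 * 8.265 * 1.6248 = 1.2355 kg/s

1.2355 kg/s


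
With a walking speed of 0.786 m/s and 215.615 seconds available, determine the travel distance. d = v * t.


d = 0.786 * 215.615 = 169.47 m

169.47 m


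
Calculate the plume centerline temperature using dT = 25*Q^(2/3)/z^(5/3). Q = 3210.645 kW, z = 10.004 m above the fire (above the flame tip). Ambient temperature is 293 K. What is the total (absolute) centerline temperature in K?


Q^(2/3) = 217.63
z^(5/3) = 46.447
dT = 25 * 217.63 / 46.447 = 117.14 K
T = 293 + 117.14 = 410.14 K

410.14 K


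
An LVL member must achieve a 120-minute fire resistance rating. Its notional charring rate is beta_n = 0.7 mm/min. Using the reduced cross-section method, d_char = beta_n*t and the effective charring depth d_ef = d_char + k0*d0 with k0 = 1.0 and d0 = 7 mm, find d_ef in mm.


d_char = 0.7 * 120 = 84 mm
d_ef = 84 + 1.0*7 = 91 mm

91 mm


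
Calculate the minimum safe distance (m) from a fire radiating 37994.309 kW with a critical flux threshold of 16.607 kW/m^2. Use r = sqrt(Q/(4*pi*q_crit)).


4*pi*q_crit = 208.69
Q/(4*pi*q_crit) = 182.06
r = sqrt(182.06) = 13.493 m

13.493 m


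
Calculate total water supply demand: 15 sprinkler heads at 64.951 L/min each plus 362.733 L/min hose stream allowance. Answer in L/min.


Sprinkler demand = 15 * 64.951 = 974.265 L/min
Total = 974.265 + 362.733 = 1336.998 L/min

1336.998 L/min


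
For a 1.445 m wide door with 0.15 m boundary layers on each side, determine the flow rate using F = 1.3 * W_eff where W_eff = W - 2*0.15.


W_eff = 1.445 - 0.30 = 1.145 m
F = 1.3 * 1.145 = 1.4885 persons/s

1.4885 persons/s


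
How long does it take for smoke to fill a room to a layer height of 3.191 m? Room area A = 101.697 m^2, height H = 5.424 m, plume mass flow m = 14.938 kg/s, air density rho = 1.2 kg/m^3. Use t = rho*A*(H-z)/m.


H - z = 2.233 m
t = 1.2 * 101.697 * 2.233 / 14.938 = 18.243 s

18.243 s


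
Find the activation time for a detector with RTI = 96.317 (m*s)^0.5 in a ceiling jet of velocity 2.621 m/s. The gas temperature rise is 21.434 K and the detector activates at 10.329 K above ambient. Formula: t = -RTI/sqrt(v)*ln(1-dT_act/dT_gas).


dT_act/dT_gas = 0.48190
ln(1 - 0.48190) = -0.65758
t = -96.317 / sqrt(2.621) * -0.65758 = 39.122 s

39.122 s


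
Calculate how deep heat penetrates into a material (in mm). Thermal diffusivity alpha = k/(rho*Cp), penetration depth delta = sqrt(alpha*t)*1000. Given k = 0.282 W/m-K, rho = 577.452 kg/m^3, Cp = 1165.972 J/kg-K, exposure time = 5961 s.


alpha = 0.282 / (577.452 * 1165.972) = 4.1884e-07 m^2/s
alpha * t = 0.0024967
delta = sqrt(0.0024967) * 1000 = 49.967 mm

49.967 mm


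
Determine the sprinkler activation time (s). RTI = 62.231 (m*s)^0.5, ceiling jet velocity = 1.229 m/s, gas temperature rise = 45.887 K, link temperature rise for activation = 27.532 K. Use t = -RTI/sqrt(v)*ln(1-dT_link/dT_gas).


dT_link/dT_gas = 0.60000
ln(1 - 0.60000) = -0.91628
t = -62.231 / sqrt(1.229) * -0.91628 = 51.435 s

51.435 s


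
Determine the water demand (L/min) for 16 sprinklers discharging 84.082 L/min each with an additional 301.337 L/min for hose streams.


Sprinkler demand = 16 * 84.082 = 1345.312 L/min
Total = 1345.312 + 301.337 = 1646.649 L/min

1646.649 L/min


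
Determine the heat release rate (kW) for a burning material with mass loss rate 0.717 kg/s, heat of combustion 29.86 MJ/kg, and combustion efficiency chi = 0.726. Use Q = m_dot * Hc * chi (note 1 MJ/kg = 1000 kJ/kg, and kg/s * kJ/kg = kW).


Hc = 29.86 MJ/kg = 29.86 * 1000 kJ/kg = 29860 kJ/kg
Q = 0.717 kg/s * 29860 kJ/kg * 0.726 = 15543 kW

15543 kW


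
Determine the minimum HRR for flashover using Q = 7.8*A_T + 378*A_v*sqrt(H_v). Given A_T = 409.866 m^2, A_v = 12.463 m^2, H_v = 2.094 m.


7.8*A_T = 3197.0
sqrt(H_v) = 1.4471
378*A_v*sqrt(H_v) = 6817.1
Q = 3197.0 + 6817.1 = 10014 kW

10014 kW


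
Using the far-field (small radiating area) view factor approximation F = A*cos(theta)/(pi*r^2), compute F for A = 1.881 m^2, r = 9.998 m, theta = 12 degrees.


cos(12 deg) = 0.97815
pi*r^2 = 314.03
F = 1.881 * 0.97815 / 314.03 = 0.0058589

0.0058589


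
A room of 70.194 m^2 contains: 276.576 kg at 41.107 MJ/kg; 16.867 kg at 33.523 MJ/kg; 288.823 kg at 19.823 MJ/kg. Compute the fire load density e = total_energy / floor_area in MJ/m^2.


Total energy = 276.576*41.107 + 16.867*33.523 + 288.823*19.823
= 11369.21 + 565.4324 + 5725.338
= 17659.98 MJ
e = 17659.98 / 70.194 = 251.59 MJ/m^2

251.59 MJ/m^2


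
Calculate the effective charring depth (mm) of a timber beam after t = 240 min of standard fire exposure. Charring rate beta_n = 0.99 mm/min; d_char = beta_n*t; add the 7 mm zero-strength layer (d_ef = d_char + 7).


d_char = 0.99 * 240 = 237.6 mm
d_ef = 237.6 + 1.0*7 = 244.6 mm

244.6 mm


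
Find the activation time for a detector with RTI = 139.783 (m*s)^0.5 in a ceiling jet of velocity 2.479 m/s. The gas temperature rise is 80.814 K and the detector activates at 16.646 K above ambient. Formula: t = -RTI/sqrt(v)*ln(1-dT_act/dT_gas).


dT_act/dT_gas = 0.20598
ln(1 - 0.20598) = -0.23065
t = -139.783 / sqrt(2.479) * -0.23065 = 20.477 s

20.477 s


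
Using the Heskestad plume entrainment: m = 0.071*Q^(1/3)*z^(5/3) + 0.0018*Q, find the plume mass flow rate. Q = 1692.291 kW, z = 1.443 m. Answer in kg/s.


Q^(1/3) = 11.917
z^(5/3) = 1.8427
First term = 0.071 * 11.917 * 1.8427 = 1.5591
Second term = 0.0018 * 1692.291 = 3.0461
m = 4.6052 kg/s

4.6052 kg/s


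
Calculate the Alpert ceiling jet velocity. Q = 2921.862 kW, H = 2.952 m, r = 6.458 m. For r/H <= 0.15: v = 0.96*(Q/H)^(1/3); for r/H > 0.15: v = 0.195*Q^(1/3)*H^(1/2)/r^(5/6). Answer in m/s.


r/H = 6.458 / 2.952 = 2.1877
r/H > 0.15, so v = 0.195*Q^(1/3)*H^(1/2)/r^(5/6)
Q^(1/3) = 14.296
H^(1/2) = 1.7181
r^(5/6) = 4.7324
v = 0.195 * 14.296 * 1.7181 / 4.7324 = 1.0121 m/s

1.0121 m/s


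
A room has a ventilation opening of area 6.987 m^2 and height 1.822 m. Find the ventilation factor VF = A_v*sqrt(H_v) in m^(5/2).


sqrt(H_v) = 1.3498
VF = 6.987 * 1.3498 = 9.4312 m^(5/2)

9.4312 m^(5/2)


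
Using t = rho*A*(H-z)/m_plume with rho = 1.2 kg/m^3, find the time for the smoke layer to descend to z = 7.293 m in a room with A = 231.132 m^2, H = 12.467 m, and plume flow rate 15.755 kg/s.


H - z = 5.174 m
t = 1.2 * 231.132 * 5.174 / 15.755 = 91.086 s

91.086 s


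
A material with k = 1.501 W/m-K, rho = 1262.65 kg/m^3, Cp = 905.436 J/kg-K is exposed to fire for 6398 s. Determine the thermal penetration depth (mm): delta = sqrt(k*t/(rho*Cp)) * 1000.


alpha = 1.501 / (1262.65 * 905.436) = 1.3129e-06 m^2/s
alpha * t = 0.0084001
delta = sqrt(0.0084001) * 1000 = 91.652 mm

91.652 mm


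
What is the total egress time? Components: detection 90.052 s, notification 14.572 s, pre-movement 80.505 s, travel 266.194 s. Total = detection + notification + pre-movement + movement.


Total = 90.052 + 14.572 + 80.505 + 266.194 = 451.323 s

451.323 s


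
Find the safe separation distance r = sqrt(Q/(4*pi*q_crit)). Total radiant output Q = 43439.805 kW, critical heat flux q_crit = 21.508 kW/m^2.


4*pi*q_crit = 270.28
Q/(4*pi*q_crit) = 160.72
r = sqrt(160.72) = 12.678 m

12.678 m


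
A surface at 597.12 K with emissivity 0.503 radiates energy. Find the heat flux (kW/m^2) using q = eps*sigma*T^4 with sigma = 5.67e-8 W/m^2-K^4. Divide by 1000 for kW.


T^4 = 1.2713e+11
q = 0.503 * 5.67e-8 * 1.2713e+11 / 1000 = 3.6257 kW/m^2

3.6257 kW/m^2


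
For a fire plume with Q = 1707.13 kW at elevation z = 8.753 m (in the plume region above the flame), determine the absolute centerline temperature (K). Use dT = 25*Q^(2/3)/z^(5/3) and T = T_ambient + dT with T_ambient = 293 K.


Q^(2/3) = 142.84
z^(5/3) = 37.176
dT = 25 * 142.84 / 37.176 = 96.056 K
T = 293 + 96.056 = 389.06 K

389.06 K


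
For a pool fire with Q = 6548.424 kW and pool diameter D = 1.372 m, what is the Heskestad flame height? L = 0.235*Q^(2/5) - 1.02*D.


Q^(2/5) = 33.609
0.235 * Q^(2/5) = 7.8981
1.02 * D = 1.3994
L = 6.4987 m

6.4987 m


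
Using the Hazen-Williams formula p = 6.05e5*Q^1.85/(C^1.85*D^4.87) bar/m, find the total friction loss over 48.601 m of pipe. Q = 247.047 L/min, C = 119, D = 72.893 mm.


Q^1.85 = 26708
C^1.85 = 6914.5
D^4.87 = 1.1784e+09
p/m = 0.0019832 bar/m
p_total = 0.0019832 * 48.601 = 0.096383 bar

0.096383 bar


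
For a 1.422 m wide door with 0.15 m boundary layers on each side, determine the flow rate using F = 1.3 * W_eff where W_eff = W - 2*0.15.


W_eff = 1.422 - 0.30 = 1.122 m
F = 1.3 * 1.122 = 1.4586 persons/s

1.4586 persons/s


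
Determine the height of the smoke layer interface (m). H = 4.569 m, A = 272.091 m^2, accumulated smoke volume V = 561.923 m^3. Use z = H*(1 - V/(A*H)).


V/(A*H) = 0.45200
1 - 0.45200 = 0.54800
z = 4.569 * 0.54800 = 2.5038 m

2.5038 m


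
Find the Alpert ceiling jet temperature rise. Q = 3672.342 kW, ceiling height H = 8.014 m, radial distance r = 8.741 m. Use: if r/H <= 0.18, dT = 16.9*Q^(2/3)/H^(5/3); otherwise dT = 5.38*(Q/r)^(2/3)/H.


r/H = 8.741 / 8.014 = 1.0907
r/H > 0.18, so dT = 5.38*(Q/r)^(2/3)/H
Q/r = 420.13
(Q/r)^(2/3) = 56.095
dT = 5.38 * 56.095 / 8.014 = 37.658 K

37.658 K


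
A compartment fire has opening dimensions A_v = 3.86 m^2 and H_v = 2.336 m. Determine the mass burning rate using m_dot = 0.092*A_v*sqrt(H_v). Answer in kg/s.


sqrt(H_v) = 1.5284
m_dot = 0.092 * 3.86 * 1.5284 = 0.54276 kg/s

0.54276 kg/s


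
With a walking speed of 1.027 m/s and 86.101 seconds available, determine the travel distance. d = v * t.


d = 1.027 * 86.101 = 88.426 m

88.426 m


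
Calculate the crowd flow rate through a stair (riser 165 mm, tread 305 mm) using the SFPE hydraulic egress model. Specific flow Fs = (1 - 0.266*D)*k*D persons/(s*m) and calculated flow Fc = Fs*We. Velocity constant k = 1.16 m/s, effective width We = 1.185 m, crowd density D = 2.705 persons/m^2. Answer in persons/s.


1 - 0.266*D = 1 - 0.266*2.705 = 0.28047
Fs = 0.28047 * 1.16 * 2.705 = 0.88006 persons/(s*m)
Fc = 0.88006 * 1.185 = 1.0429 persons/s

1.0429 persons/s


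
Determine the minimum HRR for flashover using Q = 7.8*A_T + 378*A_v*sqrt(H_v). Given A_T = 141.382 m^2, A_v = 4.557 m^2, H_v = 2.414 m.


7.8*A_T = 1102.8
sqrt(H_v) = 1.5537
378*A_v*sqrt(H_v) = 2676.3
Q = 1102.8 + 2676.3 = 3779.1 kW

3779.1 kW


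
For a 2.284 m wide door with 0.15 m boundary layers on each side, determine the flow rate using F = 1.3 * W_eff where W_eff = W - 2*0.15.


W_eff = 2.284 - 0.30 = 1.984 m
F = 1.3 * 1.984 = 2.5792 persons/s

2.5792 persons/s


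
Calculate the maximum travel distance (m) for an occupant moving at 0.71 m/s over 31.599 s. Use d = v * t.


d = 0.71 * 31.599 = 22.435 m

22.435 m


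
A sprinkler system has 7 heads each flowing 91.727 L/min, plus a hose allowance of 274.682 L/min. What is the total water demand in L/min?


Sprinkler demand = 7 * 91.727 = 642.089 L/min
Total = 642.089 + 274.682 = 916.771 L/min

916.771 L/min


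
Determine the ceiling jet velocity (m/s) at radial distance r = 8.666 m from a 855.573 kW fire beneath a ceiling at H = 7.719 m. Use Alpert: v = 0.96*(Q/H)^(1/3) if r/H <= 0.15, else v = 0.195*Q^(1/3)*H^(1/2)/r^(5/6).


r/H = 8.666 / 7.719 = 1.1227
r/H > 0.15, so v = 0.195*Q^(1/3)*H^(1/2)/r^(5/6)
Q^(1/3) = 9.4933
H^(1/2) = 2.7783
r^(5/6) = 6.0467
v = 0.195 * 9.4933 * 2.7783 / 6.0467 = 0.85059 m/s

0.85059 m/s


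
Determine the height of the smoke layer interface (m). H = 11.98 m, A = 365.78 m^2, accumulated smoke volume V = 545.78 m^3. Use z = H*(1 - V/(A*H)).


V/(A*H) = 0.12455
1 - 0.12455 = 0.87545
z = 11.98 * 0.87545 = 10.488 m

10.488 m


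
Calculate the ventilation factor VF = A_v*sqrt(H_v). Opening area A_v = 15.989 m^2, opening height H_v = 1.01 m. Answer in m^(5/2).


sqrt(H_v) = 1.0050
VF = 15.989 * 1.0050 = 16.069 m^(5/2)

16.069 m^(5/2)


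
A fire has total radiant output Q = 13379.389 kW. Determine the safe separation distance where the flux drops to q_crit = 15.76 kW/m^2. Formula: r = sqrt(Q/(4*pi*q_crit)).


4*pi*q_crit = 198.05
Q/(4*pi*q_crit) = 67.557
r = sqrt(67.557) = 8.2193 m

8.2193 m


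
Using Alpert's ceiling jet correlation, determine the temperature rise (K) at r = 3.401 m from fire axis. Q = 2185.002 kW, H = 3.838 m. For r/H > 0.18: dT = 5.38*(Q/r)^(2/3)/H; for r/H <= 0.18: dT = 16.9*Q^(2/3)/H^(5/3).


r/H = 3.401 / 3.838 = 0.88614
r/H > 0.18, so dT = 5.38*(Q/r)^(2/3)/H
Q/r = 642.46
(Q/r)^(2/3) = 74.456
dT = 5.38 * 74.456 / 3.838 = 104.37 K

104.37 K


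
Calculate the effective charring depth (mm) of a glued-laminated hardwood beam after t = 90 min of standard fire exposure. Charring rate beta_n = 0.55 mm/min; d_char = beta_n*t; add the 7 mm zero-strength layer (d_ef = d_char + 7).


d_char = 0.55 * 90 = 49.5 mm
d_ef = 49.5 + 1.0*7 = 56.5 mm

56.5 mm


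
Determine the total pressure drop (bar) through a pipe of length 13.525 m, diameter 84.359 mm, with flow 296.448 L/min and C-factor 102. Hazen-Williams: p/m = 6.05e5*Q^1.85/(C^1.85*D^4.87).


Q^1.85 = 37420
C^1.85 = 5198.9
D^4.87 = 2.4003e+09
p/m = 0.0018142 bar/m
p_total = 0.0018142 * 13.525 = 0.024537 bar

0.024537 bar


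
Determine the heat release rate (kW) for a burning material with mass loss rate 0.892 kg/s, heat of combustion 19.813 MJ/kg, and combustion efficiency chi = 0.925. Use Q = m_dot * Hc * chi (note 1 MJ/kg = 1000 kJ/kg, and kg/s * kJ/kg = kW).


Hc = 19.813 MJ/kg = 19.813 * 1000 kJ/kg = 19813 kJ/kg
Q = 0.892 kg/s * 19813 kJ/kg * 0.925 = 16348 kW

16348 kW


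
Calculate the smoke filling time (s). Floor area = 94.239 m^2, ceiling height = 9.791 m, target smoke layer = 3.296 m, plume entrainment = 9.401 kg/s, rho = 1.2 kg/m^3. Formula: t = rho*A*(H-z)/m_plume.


H - z = 6.495 m
t = 1.2 * 94.239 * 6.495 / 9.401 = 78.130 s

78.130 s


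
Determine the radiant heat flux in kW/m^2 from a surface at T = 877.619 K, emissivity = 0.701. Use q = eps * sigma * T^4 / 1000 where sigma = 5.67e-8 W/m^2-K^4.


T^4 = 5.9323e+11
q = 0.701 * 5.67e-8 * 5.9323e+11 / 1000 = 23.579 kW/m^2

23.579 kW/m^2


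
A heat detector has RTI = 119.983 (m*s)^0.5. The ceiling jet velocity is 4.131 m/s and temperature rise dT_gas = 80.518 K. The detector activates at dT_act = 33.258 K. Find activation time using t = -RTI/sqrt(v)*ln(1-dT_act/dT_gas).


dT_act/dT_gas = 0.41305
ln(1 - 0.41305) = -0.53282
t = -119.983 / sqrt(4.131) * -0.53282 = 31.454 s

31.454 s


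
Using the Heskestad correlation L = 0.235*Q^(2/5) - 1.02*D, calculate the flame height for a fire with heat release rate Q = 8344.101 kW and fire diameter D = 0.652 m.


Q^(2/5) = 37.030
0.235 * Q^(2/5) = 8.7020
1.02 * D = 0.66504
L = 8.0370 m

8.0370 m


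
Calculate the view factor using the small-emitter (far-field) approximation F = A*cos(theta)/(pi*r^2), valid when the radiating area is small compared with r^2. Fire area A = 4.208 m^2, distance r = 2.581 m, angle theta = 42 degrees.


cos(42 deg) = 0.74314
pi*r^2 = 20.928
F = 4.208 * 0.74314 / 20.928 = 0.14943

0.14943


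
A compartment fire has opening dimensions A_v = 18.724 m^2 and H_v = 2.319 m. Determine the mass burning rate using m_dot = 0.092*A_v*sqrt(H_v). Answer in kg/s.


sqrt(H_v) = 1.5228
m_dot = 0.092 * 18.724 * 1.5228 = 2.6232 kg/s

2.6232 kg/s


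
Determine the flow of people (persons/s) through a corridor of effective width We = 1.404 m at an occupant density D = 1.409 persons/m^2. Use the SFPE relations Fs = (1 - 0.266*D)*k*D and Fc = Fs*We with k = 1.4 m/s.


1 - 0.266*D = 1 - 0.266*1.409 = 0.62521
Fs = 0.62521 * 1.4 * 1.409 = 1.2333 persons/(s*m)
Fc = 1.2333 * 1.404 = 1.7315 persons/s

1.7315 persons/s


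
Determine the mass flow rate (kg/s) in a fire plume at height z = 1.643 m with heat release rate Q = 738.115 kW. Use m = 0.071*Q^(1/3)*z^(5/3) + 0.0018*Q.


Q^(1/3) = 9.0374
z^(5/3) = 2.2877
First term = 0.071 * 9.0374 * 2.2877 = 1.4679
Second term = 0.0018 * 738.115 = 1.3286
m = 2.7965 kg/s

2.7965 kg/s


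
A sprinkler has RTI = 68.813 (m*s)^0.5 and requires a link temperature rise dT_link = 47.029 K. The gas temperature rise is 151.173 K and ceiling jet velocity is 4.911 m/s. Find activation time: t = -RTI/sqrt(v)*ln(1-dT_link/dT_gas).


dT_link/dT_gas = 0.31109
ln(1 - 0.31109) = -0.37265
t = -68.813 / sqrt(4.911) * -0.37265 = 11.571 s

11.571 s


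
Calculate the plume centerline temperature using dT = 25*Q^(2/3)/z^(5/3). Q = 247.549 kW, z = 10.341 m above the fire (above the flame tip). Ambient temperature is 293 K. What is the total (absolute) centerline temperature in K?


Q^(2/3) = 39.425
z^(5/3) = 49.084
dT = 25 * 39.425 / 49.084 = 20.081 K
T = 293 + 20.081 = 313.08 K

313.08 K


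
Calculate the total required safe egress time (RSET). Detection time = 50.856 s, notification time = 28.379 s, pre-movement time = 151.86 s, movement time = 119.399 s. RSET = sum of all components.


Total = 50.856 + 28.379 + 151.86 + 119.399 = 350.494 s

350.494 s


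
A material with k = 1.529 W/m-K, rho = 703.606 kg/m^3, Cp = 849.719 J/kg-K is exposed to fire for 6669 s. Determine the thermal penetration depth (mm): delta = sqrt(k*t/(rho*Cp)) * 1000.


alpha = 1.529 / (703.606 * 849.719) = 2.5574e-06 m^2/s
alpha * t = 0.017055
delta = sqrt(0.017055) * 1000 = 130.60 mm

130.60 mm


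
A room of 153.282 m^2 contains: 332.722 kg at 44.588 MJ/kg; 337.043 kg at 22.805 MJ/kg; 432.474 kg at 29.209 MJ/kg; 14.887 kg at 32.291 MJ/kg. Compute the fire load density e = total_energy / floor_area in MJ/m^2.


Total energy = 332.722*44.588 + 337.043*22.805 + 432.474*29.209 + 14.887*32.291
= 14835.41 + 7686.266 + 12632.13 + 480.7161
= 35634.52 MJ
e = 35634.52 / 153.282 = 232.48 MJ/m^2

232.48 MJ/m^2


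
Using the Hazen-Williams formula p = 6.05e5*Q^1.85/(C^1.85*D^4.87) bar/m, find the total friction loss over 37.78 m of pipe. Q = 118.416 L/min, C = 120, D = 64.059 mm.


Q^1.85 = 6851.9
C^1.85 = 7022.4
D^4.87 = 6.2812e+08
p/m = 0.00093980 bar/m
p_total = 0.00093980 * 37.78 = 0.035506 bar

0.035506 bar


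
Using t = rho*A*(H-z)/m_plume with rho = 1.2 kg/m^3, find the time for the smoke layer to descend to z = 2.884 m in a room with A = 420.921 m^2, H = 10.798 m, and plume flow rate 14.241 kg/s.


H - z = 7.914 m
t = 1.2 * 420.921 * 7.914 / 14.241 = 280.70 s

280.70 s


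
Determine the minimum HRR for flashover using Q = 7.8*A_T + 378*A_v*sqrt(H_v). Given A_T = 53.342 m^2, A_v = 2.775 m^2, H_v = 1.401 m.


7.8*A_T = 416.07
sqrt(H_v) = 1.1836
378*A_v*sqrt(H_v) = 1241.6
Q = 416.07 + 1241.6 = 1657.6 kW

1657.6 kW


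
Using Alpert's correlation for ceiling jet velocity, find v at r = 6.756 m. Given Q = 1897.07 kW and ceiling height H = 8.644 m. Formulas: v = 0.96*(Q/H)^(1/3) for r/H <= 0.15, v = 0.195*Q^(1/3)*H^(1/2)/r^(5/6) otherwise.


r/H = 6.756 / 8.644 = 0.78158
r/H > 0.15, so v = 0.195*Q^(1/3)*H^(1/2)/r^(5/6)
Q^(1/3) = 12.379
H^(1/2) = 2.9401
r^(5/6) = 4.9137
v = 0.195 * 12.379 * 2.9401 / 4.9137 = 1.4444 m/s

1.4444 m/s


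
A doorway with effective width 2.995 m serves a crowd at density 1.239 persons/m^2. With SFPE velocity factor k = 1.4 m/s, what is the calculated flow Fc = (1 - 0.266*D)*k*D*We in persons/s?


1 - 0.266*D = 1 - 0.266*1.239 = 0.67043
Fs = 0.67043 * 1.4 * 1.239 = 1.1629 persons/(s*m)
Fc = 1.1629 * 2.995 = 3.4829 persons/s

3.4829 persons/s


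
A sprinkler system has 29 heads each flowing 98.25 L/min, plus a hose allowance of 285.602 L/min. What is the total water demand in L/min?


Sprinkler demand = 29 * 98.25 = 2849.25 L/min
Total = 2849.25 + 285.602 = 3134.852 L/min

3134.852 L/min


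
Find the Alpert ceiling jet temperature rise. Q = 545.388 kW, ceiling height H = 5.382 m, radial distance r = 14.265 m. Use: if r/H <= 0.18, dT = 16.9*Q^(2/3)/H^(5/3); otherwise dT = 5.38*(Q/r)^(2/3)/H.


r/H = 14.265 / 5.382 = 2.6505
r/H > 0.18, so dT = 5.38*(Q/r)^(2/3)/H
Q/r = 38.233
(Q/r)^(2/3) = 11.349
dT = 5.38 * 11.349 / 5.382 = 11.345 K

11.345 K


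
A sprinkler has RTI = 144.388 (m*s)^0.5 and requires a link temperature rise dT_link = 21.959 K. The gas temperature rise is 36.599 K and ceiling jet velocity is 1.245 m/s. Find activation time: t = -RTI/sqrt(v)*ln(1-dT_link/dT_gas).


dT_link/dT_gas = 0.59999
ln(1 - 0.59999) = -0.91626
t = -144.388 / sqrt(1.245) * -0.91626 = 118.57 s

118.57 s


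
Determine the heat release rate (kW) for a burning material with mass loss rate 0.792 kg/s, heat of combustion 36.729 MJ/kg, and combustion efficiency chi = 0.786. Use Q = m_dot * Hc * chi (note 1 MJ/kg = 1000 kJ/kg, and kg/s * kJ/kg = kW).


Hc = 36.729 MJ/kg = 36.729 * 1000 kJ/kg = 36729 kJ/kg
Q = 0.792 kg/s * 36729 kJ/kg * 0.786 = 22864 kW

22864 kW


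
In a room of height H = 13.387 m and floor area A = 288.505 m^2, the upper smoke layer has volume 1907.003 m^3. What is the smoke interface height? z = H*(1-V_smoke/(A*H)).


V/(A*H) = 0.49376
1 - 0.49376 = 0.50624
z = 13.387 * 0.50624 = 6.7771 m

6.7771 m


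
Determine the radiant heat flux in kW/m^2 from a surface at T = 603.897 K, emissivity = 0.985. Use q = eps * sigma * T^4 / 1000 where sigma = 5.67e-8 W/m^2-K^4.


T^4 = 1.3300e+11
q = 0.985 * 5.67e-8 * 1.3300e+11 / 1000 = 7.4280 kW/m^2

7.4280 kW/m^2


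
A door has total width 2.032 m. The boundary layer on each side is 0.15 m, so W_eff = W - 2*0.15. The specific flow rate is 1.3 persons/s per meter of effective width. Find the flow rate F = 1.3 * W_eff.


W_eff = 2.032 - 0.30 = 1.732 m
F = 1.3 * 1.732 = 2.2516 persons/s

2.2516 persons/s


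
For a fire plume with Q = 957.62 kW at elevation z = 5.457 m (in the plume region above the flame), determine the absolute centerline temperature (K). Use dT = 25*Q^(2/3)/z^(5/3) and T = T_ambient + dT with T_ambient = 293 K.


Q^(2/3) = 97.154
z^(5/3) = 16.914
dT = 25 * 97.154 / 16.914 = 143.60 K
T = 293 + 143.60 = 436.60 K

436.60 K


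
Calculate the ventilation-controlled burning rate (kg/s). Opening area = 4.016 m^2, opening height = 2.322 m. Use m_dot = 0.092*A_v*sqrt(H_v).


sqrt(H_v) = 1.5238
m_dot = 0.092 * 4.016 * 1.5238 = 0.56301 kg/s

0.56301 kg/s


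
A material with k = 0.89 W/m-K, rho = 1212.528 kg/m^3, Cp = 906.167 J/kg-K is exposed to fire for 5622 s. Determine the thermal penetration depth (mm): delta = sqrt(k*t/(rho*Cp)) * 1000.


alpha = 0.89 / (1212.528 * 906.167) = 8.1001e-07 m^2/s
alpha * t = 0.0045539
delta = sqrt(0.0045539) * 1000 = 67.482 mm

67.482 mm


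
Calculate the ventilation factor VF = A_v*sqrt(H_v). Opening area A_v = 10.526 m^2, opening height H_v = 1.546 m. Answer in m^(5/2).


sqrt(H_v) = 1.2434
VF = 10.526 * 1.2434 = 13.088 m^(5/2)

13.088 m^(5/2)
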